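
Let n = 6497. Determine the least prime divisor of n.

6497 is odd.
Digit sum 26, not divisible by 3.
Ends in 7: not divisible by 5.
7: 6497 = 7·928 + 1
11: 6497 = 11·590 + 7
13: 6497 = 13·499 + 10
17: 6497 = 17·382 + 3
19: 6497 = 19·341 + 18
23: 6497 = 23·282 + 11
29: 6497 = 29·224 + 1
31: 6497 = 31·209 + 18
37: 6497 = 37·175 + 22
41: 6497 = 41·158 + 19
43: 6497 = 43·151 + 4
47: 6497 = 47·138 + 11
53: 6497 = 53·122 + 31
59: 6497 = 59·110 + 7
61: 6497 = 61·106 + 31
67: 6497 = 67·96 + 65
71: 6497 = 71·91 + 36
73: 6497 = 73·89

73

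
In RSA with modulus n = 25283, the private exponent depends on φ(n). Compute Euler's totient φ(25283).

Factor: 25283 = 131 · 193.
φ(25283) = (131−1) · (193−1) = 130 · 192 = 24960.

24960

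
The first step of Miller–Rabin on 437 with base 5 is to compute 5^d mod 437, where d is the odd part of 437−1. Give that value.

437 − 1 = 436 = 2^2 · 109, so d = 109.
5^1 ≡ 5 (mod 437)
5^2 ≡ 5^2 = 25 ≡ 25 (mod 437)
5^4 ≡ 25^2 = 625 ≡ 188 (mod 437)
5^8 ≡ 188^2 = 35344 ≡ 384 (mod 437)
5^16 ≡ 384^2 = 147456 ≡ 187 (mod 437)
5^32 ≡ 187^2 = 34969 ≡ 9 (mod 437)
5^64 ≡ 9^2 = 81 ≡ 81 (mod 437)
109 = 64 + 32 + 8 + 4 + 1 in binary powers of 2.
So 5^109 ≡ 81 · 9 · 384 · 188 · 5 ≡ 290 (mod 437).
Squaring chain: 290 → 196; never reaches −1, so base 5 is a Miller–Rabin witness that 437 is composite.

290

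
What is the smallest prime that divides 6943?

53

6943 is odd.
Digit sum 22, not divisible by 3.
Ends in 3: not divisible by 5.
7: 6943 = 7·991 + 6
11: 6943 = 11·631 + 2
13: 6943 = 13·534 + 1
17: 6943 = 17·408 + 7
19: 6943 = 19·365 + 8
23: 6943 = 23·301 + 20
29: 6943 = 29·239 + 12
31: 6943 = 31·223 + 30
37: 6943 = 37·187 + 24
41: 6943 = 41·169 + 14
43: 6943 = 43·161 + 20
47: 6943 = 47·147 + 34
53: 6943 = 53·131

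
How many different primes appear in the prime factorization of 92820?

6

92820 = 2^2 · 23205
23205 = 3 · 7735
7735 = 5 · 1547
1547 = 7 · 221
221 = 13 · 17
92820 = 2^2 · 3 · 5 · 7 · 13 · 17, which has 6 distinct prime factors.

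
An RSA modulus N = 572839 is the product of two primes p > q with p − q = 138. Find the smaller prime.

691

Since p = q + 138, we have 572839 = q(q + 138), so q² + 138q − 572839 = 0.
Discriminant: 138² + 4·572839 = 19044 + 2291356 = 2310400; √2310400 = 1520.
q = (−138 + 1520)/2 = 691, and p = q + 138 = 829.
Check: 691 · 829 = 572839.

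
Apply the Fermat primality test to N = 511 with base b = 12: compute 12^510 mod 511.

12^1 ≡ 12 (mod 511)
12^2 ≡ 12^2 = 144 ≡ 144 (mod 511)
12^4 ≡ 144^2 = 20736 ≡ 296 (mod 511)
12^8 ≡ 296^2 = 87616 ≡ 235 (mod 511)
12^16 ≡ 235^2 = 55225 ≡ 37 (mod 511)
12^32 ≡ 37^2 = 1369 ≡ 347 (mod 511)
12^64 ≡ 347^2 = 120409 ≡ 324 (mod 511)
12^128 ≡ 324^2 = 104976 ≡ 221 (mod 511)
12^256 ≡ 221^2 = 48841 ≡ 296 (mod 511)
510 = 256 + 128 + 64 + 32 + 16 + 8 + 4 + 2 in binary powers of 2.
So 12^510 ≡ 296 · 221 · 324 · 347 · 37 · 235 · 296 · 144 ≡ 211 (mod 511).
Since 211 ≠ 1, base 12 is a Fermat witness: 511 is composite.

211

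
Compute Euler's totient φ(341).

Factor: 341 = 11 · 31.
φ(341) = (11−1) · (31−1) = 10 · 30 = 300.

300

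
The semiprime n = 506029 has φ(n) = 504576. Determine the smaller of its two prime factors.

φ(n) = (p−1)(q−1) = n − (p+q) + 1, so p + q = 506029 − 504576 + 1 = 1454.
p and q are the roots of t² − 1454t + 506029 = 0.
Discriminant: 1454² − 4·506029 = 2114116 − 2024116 = 90000; √90000 = 300.
q = (1454 − 300)/2 = 577, p = (1454 + 300)/2 = 877.
Check: 577 · 877 = 506029.

577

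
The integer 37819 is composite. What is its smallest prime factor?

59

37819 is odd.
Digit sum 28, not divisible by 3.
Ends in 9: not divisible by 5.
7: 37819 = 7·5402 + 5
11: 37819 = 11·3438 + 1
13: 37819 = 13·2909 + 2
17: 37819 = 17·2224 + 11
19: 37819 = 19·1990 + 9
23: 37819 = 23·1644 + 7
29: 37819 = 29·1304 + 3
31: 37819 = 31·1219 + 30
37: 37819 = 37·1022 + 5
41: 37819 = 41·922 + 17
43: 37819 = 43·879 + 22
47: 37819 = 47·804 + 31
53: 37819 = 53·713 + 30
59: 37819 = 59·641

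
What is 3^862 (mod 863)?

1

3^1 ≡ 3 (mod 863)
3^2 ≡ 3^2 = 9 ≡ 9 (mod 863)
3^4 ≡ 9^2 = 81 ≡ 81 (mod 863)
3^8 ≡ 81^2 = 6561 ≡ 520 (mod 863)
3^16 ≡ 520^2 = 270400 ≡ 281 (mod 863)
3^32 ≡ 281^2 = 78961 ≡ 428 (mod 863)
3^64 ≡ 428^2 = 183184 ≡ 228 (mod 863)
3^128 ≡ 228^2 = 51984 ≡ 204 (mod 863)
3^256 ≡ 204^2 = 41616 ≡ 192 (mod 863)
3^512 ≡ 192^2 = 36864 ≡ 618 (mod 863)
862 = 512 + 256 + 64 + 16 + 8 + 4 + 2 in binary powers of 2.
So 3^862 ≡ 618 · 192 · 228 · 281 · 520 · 81 · 9 ≡ 1 (mod 863).
Since the result is 1, base 3 gives no evidence that 863 is composite.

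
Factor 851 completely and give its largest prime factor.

851 = 23 · 37
37 is prime.
So 851 = 23 · 37; the largest prime factor is 37.

37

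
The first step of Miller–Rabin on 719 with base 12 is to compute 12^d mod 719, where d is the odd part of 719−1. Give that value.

719 − 1 = 718 = 2^1 · 359, so d = 359.
12^1 ≡ 12 (mod 719)
12^2 ≡ 12^2 = 144 ≡ 144 (mod 719)
12^4 ≡ 144^2 = 20736 ≡ 604 (mod 719)
12^8 ≡ 604^2 = 364816 ≡ 283 (mod 719)
12^16 ≡ 283^2 = 80089 ≡ 280 (mod 719)
12^32 ≡ 280^2 = 78400 ≡ 29 (mod 719)
12^64 ≡ 29^2 = 841 ≡ 122 (mod 719)
12^128 ≡ 122^2 = 14884 ≡ 504 (mod 719)
12^256 ≡ 504^2 = 254016 ≡ 209 (mod 719)
359 = 256 + 64 + 32 + 4 + 2 + 1 in binary powers of 2.
So 12^359 ≡ 209 · 122 · 29 · 604 · 144 · 12 ≡ 1 (mod 719).
Since 12^d ≡ 1 (mod 719), base 12 does not prove 719 composite.

1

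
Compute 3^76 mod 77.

3^1 ≡ 3 (mod 77)
3^2 ≡ 3^2 = 9 ≡ 9 (mod 77)
3^4 ≡ 9^2 = 81 ≡ 4 (mod 77)
3^8 ≡ 4^2 = 16 ≡ 16 (mod 77)
3^16 ≡ 16^2 = 256 ≡ 25 (mod 77)
3^32 ≡ 25^2 = 625 ≡ 9 (mod 77)
3^64 ≡ 9^2 = 81 ≡ 4 (mod 77)
76 = 64 + 8 + 4 in binary powers of 2.
So 3^76 ≡ 4 · 16 · 4 ≡ 25 (mod 77).
Since 25 ≠ 1, base 3 is a Fermat witness: 77 is composite.

25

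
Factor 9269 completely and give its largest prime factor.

31

9269 = 13 · 713
713 = 23 · 31
31 is prime.
So 9269 = 13 · 23 · 31; the largest prime factor is 31.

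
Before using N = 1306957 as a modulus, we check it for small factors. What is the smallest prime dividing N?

1306957 is odd.
Digit sum 31, not divisible by 3.
Ends in 7: not divisible by 5.
7: 1306957 = 7·186708 + 1
11: 1306957 = 11·118814 + 3
13: 1306957 = 13·100535 + 2
17: 1306957 = 17·76879 + 14
19: 1306957 = 19·68787 + 4
23: 1306957 = 23·56824 + 5
29: 1306957 = 29·45067 + 14
31: 1306957 = 31·42159 + 28
37: 1306957 = 37·35323 + 6
41: 1306957 = 41·31877

41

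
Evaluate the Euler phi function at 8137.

Factor: 8137 = 79 · 103.
φ(8137) = (79−1) · (103−1) = 78 · 102 = 7956.

7956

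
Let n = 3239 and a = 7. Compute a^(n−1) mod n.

7^1 ≡ 7 (mod 3239)
7^2 ≡ 7^2 = 49 ≡ 49 (mod 3239)
7^4 ≡ 49^2 = 2401 ≡ 2401 (mod 3239)
7^8 ≡ 2401^2 = 5764801 ≡ 2620 (mod 3239)
7^16 ≡ 2620^2 = 6864400 ≡ 959 (mod 3239)
7^32 ≡ 959^2 = 919681 ≡ 3044 (mod 3239)
7^64 ≡ 3044^2 = 9265936 ≡ 2396 (mod 3239)
7^128 ≡ 2396^2 = 5740816 ≡ 1308 (mod 3239)
7^256 ≡ 1308^2 = 1710864 ≡ 672 (mod 3239)
7^512 ≡ 672^2 = 451584 ≡ 1363 (mod 3239)
7^1024 ≡ 1363^2 = 1857769 ≡ 1822 (mod 3239)
7^2048 ≡ 1822^2 = 3319684 ≡ 2948 (mod 3239)
3238 = 2048 + 1024 + 128 + 32 + 4 + 2 in binary powers of 2.
So 7^3238 ≡ 2948 · 1822 · 1308 · 3044 · 2401 · 49 ≡ 1020 (mod 3239).
Since 1020 ≠ 1, base 7 is a Fermat witness: 3239 is composite.

1020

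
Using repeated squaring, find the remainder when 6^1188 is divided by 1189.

6^1 ≡ 6 (mod 1189)
6^2 ≡ 6^2 = 36 ≡ 36 (mod 1189)
6^4 ≡ 36^2 = 1296 ≡ 107 (mod 1189)
6^8 ≡ 107^2 = 11449 ≡ 748 (mod 1189)
6^16 ≡ 748^2 = 559504 ≡ 674 (mod 1189)
6^32 ≡ 674^2 = 454276 ≡ 78 (mod 1189)
6^64 ≡ 78^2 = 6084 ≡ 139 (mod 1189)
6^128 ≡ 139^2 = 19321 ≡ 297 (mod 1189)
6^256 ≡ 297^2 = 88209 ≡ 223 (mod 1189)
6^512 ≡ 223^2 = 49729 ≡ 980 (mod 1189)
6^1024 ≡ 980^2 = 960400 ≡ 877 (mod 1189)
1188 = 1024 + 128 + 32 + 4 in binary powers of 2.
So 6^1188 ≡ 877 · 297 · 78 · 107 ≡ 605 (mod 1189).
Since 605 ≠ 1, base 6 is a Fermat witness: 1189 is composite.

605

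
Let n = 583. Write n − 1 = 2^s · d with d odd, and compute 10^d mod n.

583 − 1 = 582 = 2^1 · 291, so d = 291.
10^1 ≡ 10 (mod 583)
10^2 ≡ 10^2 = 100 ≡ 100 (mod 583)
10^4 ≡ 100^2 = 10000 ≡ 89 (mod 583)
10^8 ≡ 89^2 = 7921 ≡ 342 (mod 583)
10^16 ≡ 342^2 = 116964 ≡ 364 (mod 583)
10^32 ≡ 364^2 = 132496 ≡ 155 (mod 583)
10^64 ≡ 155^2 = 24025 ≡ 122 (mod 583)
10^128 ≡ 122^2 = 14884 ≡ 309 (mod 583)
10^256 ≡ 309^2 = 95481 ≡ 452 (mod 583)
291 = 256 + 32 + 2 + 1 in binary powers of 2.
So 10^291 ≡ 452 · 155 · 100 · 10 ≡ 307 (mod 583).
Squaring chain: 307; never reaches −1, so base 10 is a Miller–Rabin witness that 583 is composite.

307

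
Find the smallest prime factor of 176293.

176293 is odd.
Digit sum 28, not divisible by 3.
Ends in 3: not divisible by 5.
7: 176293 = 7·25184 + 5
11: 176293 = 11·16026 + 7
13: 176293 = 13·13561

13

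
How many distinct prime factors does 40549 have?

3

40549 = 23 · 1763
1763 = 41 · 43
40549 = 23 · 41 · 43, which has 3 distinct prime factors.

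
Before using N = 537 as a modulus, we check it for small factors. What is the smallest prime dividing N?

3

537 is odd.
Digit sum 15, divisible by 3.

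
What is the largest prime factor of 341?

341 = 11 · 31
31 is prime.
So 341 = 11 · 31; the largest prime factor is 31.

31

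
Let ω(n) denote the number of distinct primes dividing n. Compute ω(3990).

3990 = 2 · 1995
1995 = 3 · 665
665 = 5 · 133
133 = 7 · 19
3990 = 2 · 3 · 5 · 7 · 19, which has 5 distinct prime factors.

5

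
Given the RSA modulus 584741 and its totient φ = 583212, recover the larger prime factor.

787

φ(n) = (p−1)(q−1) = n − (p+q) + 1, so p + q = 584741 − 583212 + 1 = 1530.
p and q are the roots of t² − 1530t + 584741 = 0.
Discriminant: 1530² − 4·584741 = 2340900 − 2338964 = 1936; √1936 = 44.
q = (1530 − 44)/2 = 743, p = (1530 + 44)/2 = 787.
Check: 743 · 787 = 584741.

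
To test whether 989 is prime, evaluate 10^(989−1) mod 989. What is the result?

440

10^1 ≡ 10 (mod 989)
10^2 ≡ 10^2 = 100 ≡ 100 (mod 989)
10^4 ≡ 100^2 = 10000 ≡ 110 (mod 989)
10^8 ≡ 110^2 = 12100 ≡ 232 (mod 989)
10^16 ≡ 232^2 = 53824 ≡ 418 (mod 989)
10^32 ≡ 418^2 = 174724 ≡ 660 (mod 989)
10^64 ≡ 660^2 = 435600 ≡ 440 (mod 989)
10^128 ≡ 440^2 = 193600 ≡ 745 (mod 989)
10^256 ≡ 745^2 = 555025 ≡ 196 (mod 989)
10^512 ≡ 196^2 = 38416 ≡ 834 (mod 989)
988 = 512 + 256 + 128 + 64 + 16 + 8 + 4 in binary powers of 2.
So 10^988 ≡ 834 · 196 · 745 · 440 · 418 · 232 · 110 ≡ 440 (mod 989).
Since 440 ≠ 1, base 10 is a Fermat witness: 989 is composite.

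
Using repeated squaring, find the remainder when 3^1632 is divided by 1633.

288

3^1 ≡ 3 (mod 1633)
3^2 ≡ 3^2 = 9 ≡ 9 (mod 1633)
3^4 ≡ 9^2 = 81 ≡ 81 (mod 1633)
3^8 ≡ 81^2 = 6561 ≡ 29 (mod 1633)
3^16 ≡ 29^2 = 841 ≡ 841 (mod 1633)
3^32 ≡ 841^2 = 707281 ≡ 192 (mod 1633)
3^64 ≡ 192^2 = 36864 ≡ 938 (mod 1633)
3^128 ≡ 938^2 = 879844 ≡ 1290 (mod 1633)
3^256 ≡ 1290^2 = 1664100 ≡ 73 (mod 1633)
3^512 ≡ 73^2 = 5329 ≡ 430 (mod 1633)
3^1024 ≡ 430^2 = 184900 ≡ 371 (mod 1633)
1632 = 1024 + 512 + 64 + 32 in binary powers of 2.
So 3^1632 ≡ 371 · 430 · 938 · 192 ≡ 288 (mod 1633).
Since 288 ≠ 1, base 3 is a Fermat witness: 1633 is composite.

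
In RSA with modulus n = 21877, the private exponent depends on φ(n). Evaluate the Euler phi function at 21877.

Factor: 21877 = 131 · 167.
φ(21877) = (131−1) · (167−1) = 130 · 166 = 21580.

21580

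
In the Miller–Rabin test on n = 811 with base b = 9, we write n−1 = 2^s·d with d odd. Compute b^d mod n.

811 − 1 = 810 = 2^1 · 405, so d = 405.
9^1 ≡ 9 (mod 811)
9^2 ≡ 9^2 = 81 ≡ 81 (mod 811)
9^4 ≡ 81^2 = 6561 ≡ 73 (mod 811)
9^8 ≡ 73^2 = 5329 ≡ 463 (mod 811)
9^16 ≡ 463^2 = 214369 ≡ 265 (mod 811)
9^32 ≡ 265^2 = 70225 ≡ 479 (mod 811)
9^64 ≡ 479^2 = 229441 ≡ 739 (mod 811)
9^128 ≡ 739^2 = 546121 ≡ 318 (mod 811)
9^256 ≡ 318^2 = 101124 ≡ 560 (mod 811)
405 = 256 + 128 + 16 + 4 + 1 in binary powers of 2.
So 9^405 ≡ 560 · 318 · 265 · 73 · 9 ≡ 1 (mod 811).
Since 9^d ≡ 1 (mod 811), base 9 does not prove 811 composite.

1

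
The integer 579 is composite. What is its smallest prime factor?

579 is odd.
Digit sum 21, divisible by 3.

3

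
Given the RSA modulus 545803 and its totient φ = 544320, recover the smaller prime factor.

φ(n) = (p−1)(q−1) = n − (p+q) + 1, so p + q = 545803 − 544320 + 1 = 1484.
p and q are the roots of t² − 1484t + 545803 = 0.
Discriminant: 1484² − 4·545803 = 2202256 − 2183212 = 19044; √19044 = 138.
q = (1484 − 138)/2 = 673, p = (1484 + 138)/2 = 811.
Check: 673 · 811 = 545803.

673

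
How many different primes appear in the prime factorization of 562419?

562419 = 3^2 · 62491
62491 = 11 · 5681
5681 = 13 · 437
437 = 19 · 23
562419 = 3^2 · 11 · 13 · 19 · 23, which has 5 distinct prime factors.

5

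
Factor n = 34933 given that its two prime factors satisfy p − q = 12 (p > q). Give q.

181

Since p = q + 12, we have 34933 = q(q + 12), so q² + 12q − 34933 = 0.
Discriminant: 12² + 4·34933 = 144 + 139732 = 139876; √139876 = 374.
q = (−12 + 374)/2 = 181, and p = q + 12 = 193.
Check: 181 · 193 = 34933.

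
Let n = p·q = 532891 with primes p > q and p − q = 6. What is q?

Since p = q + 6, we have 532891 = q(q + 6), so q² + 6q − 532891 = 0.
Discriminant: 6² + 4·532891 = 36 + 2131564 = 2131600; √2131600 = 1460.
q = (−6 + 1460)/2 = 727, and p = q + 6 = 733.
Check: 727 · 733 = 532891.

727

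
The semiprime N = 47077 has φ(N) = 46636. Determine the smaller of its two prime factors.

179

φ(n) = (p−1)(q−1) = n − (p+q) + 1, so p + q = 47077 − 46636 + 1 = 442.
p and q are the roots of t² − 442t + 47077 = 0.
Discriminant: 442² − 4·47077 = 195364 − 188308 = 7056; √7056 = 84.
q = (442 − 84)/2 = 179, p = (442 + 84)/2 = 263.
Check: 179 · 263 = 47077.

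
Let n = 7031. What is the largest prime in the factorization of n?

7031 = 79 · 89
89 is prime.
So 7031 = 79 · 89; the largest prime factor is 89.

89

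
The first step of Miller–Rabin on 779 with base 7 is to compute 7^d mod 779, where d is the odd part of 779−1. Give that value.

779 − 1 = 778 = 2^1 · 389, so d = 389.
7^1 ≡ 7 (mod 779)
7^2 ≡ 7^2 = 49 ≡ 49 (mod 779)
7^4 ≡ 49^2 = 2401 ≡ 64 (mod 779)
7^8 ≡ 64^2 = 4096 ≡ 201 (mod 779)
7^16 ≡ 201^2 = 40401 ≡ 672 (mod 779)
7^32 ≡ 672^2 = 451584 ≡ 543 (mod 779)
7^64 ≡ 543^2 = 294849 ≡ 387 (mod 779)
7^128 ≡ 387^2 = 149769 ≡ 201 (mod 779)
7^256 ≡ 201^2 = 40401 ≡ 672 (mod 779)
389 = 256 + 128 + 4 + 1 in binary powers of 2.
So 7^389 ≡ 672 · 201 · 64 · 7 ≡ 315 (mod 779).
Squaring chain: 315; never reaches −1, so base 7 is a Miller–Rabin witness that 779 is composite.

315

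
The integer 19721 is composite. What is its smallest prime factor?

19721 is odd.
Digit sum 20, not divisible by 3.
Ends in 1: not divisible by 5.
7: 19721 = 7·2817 + 2
11: 19721 = 11·1792 + 9
13: 19721 = 13·1517

13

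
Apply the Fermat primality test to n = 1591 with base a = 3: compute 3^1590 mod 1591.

322

3^1 ≡ 3 (mod 1591)
3^2 ≡ 3^2 = 9 ≡ 9 (mod 1591)
3^4 ≡ 9^2 = 81 ≡ 81 (mod 1591)
3^8 ≡ 81^2 = 6561 ≡ 197 (mod 1591)
3^16 ≡ 197^2 = 38809 ≡ 625 (mod 1591)
3^32 ≡ 625^2 = 390625 ≡ 830 (mod 1591)
3^64 ≡ 830^2 = 688900 ≡ 1588 (mod 1591)
3^128 ≡ 1588^2 = 2521744 ≡ 9 (mod 1591)
3^256 ≡ 9^2 = 81 ≡ 81 (mod 1591)
3^512 ≡ 81^2 = 6561 ≡ 197 (mod 1591)
3^1024 ≡ 197^2 = 38809 ≡ 625 (mod 1591)
1590 = 1024 + 512 + 32 + 16 + 4 + 2 in binary powers of 2.
So 3^1590 ≡ 625 · 197 · 830 · 625 · 81 · 9 ≡ 322 (mod 1591).
Since 322 ≠ 1, base 3 is a Fermat witness: 1591 is composite.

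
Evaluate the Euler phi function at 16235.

Factor: 16235 = 5 · 17 · 191.
φ(16235) = (5−1) · (17−1) · (191−1) = 4 · 16 · 190 = 12160.

12160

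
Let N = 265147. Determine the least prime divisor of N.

265147 is odd.
Digit sum 25, not divisible by 3.
Ends in 7: not divisible by 5.
7: 265147 = 7·37878 + 1
11: 265147 = 11·24104 + 3
13: 265147 = 13·20395 + 12
17: 265147 = 17·15596 + 15
19: 265147 = 19·13955 + 2
23: 265147 = 23·11528 + 3
29: 265147 = 29·9143

29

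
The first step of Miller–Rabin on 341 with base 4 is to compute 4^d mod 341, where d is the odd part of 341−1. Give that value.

341 − 1 = 340 = 2^2 · 85, so d = 85.
4^1 ≡ 4 (mod 341)
4^2 ≡ 4^2 = 16 ≡ 16 (mod 341)
4^4 ≡ 16^2 = 256 ≡ 256 (mod 341)
4^8 ≡ 256^2 = 65536 ≡ 64 (mod 341)
4^16 ≡ 64^2 = 4096 ≡ 4 (mod 341)
4^32 ≡ 4^2 = 16 ≡ 16 (mod 341)
4^64 ≡ 16^2 = 256 ≡ 256 (mod 341)
85 = 64 + 16 + 4 + 1 in binary powers of 2.
So 4^85 ≡ 256 · 4 · 256 · 4 ≡ 1 (mod 341).
Since 4^d ≡ 1 (mod 341), base 4 does not prove 341 composite.

1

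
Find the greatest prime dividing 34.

17

34 = 2 · 17
17 is prime.
So 34 = 2 · 17; the largest prime factor is 17.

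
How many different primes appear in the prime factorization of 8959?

2

8959 = 17^2 · 31
8959 = 17^2 · 31, which has 2 distinct prime factors.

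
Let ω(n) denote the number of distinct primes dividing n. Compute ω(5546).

3

5546 = 2 · 2773
2773 = 47 · 59
5546 = 2 · 47 · 59, which has 3 distinct prime factors.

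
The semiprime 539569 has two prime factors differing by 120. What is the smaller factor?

677

Since p = q + 120, we have 539569 = q(q + 120), so q² + 120q − 539569 = 0.
Discriminant: 120² + 4·539569 = 14400 + 2158276 = 2172676; √2172676 = 1474.
q = (−120 + 1474)/2 = 677, and p = q + 120 = 797.
Check: 677 · 797 = 539569.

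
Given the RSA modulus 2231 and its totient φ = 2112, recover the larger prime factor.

φ(n) = (p−1)(q−1) = n − (p+q) + 1, so p + q = 2231 − 2112 + 1 = 120.
p and q are the roots of t² − 120t + 2231 = 0.
Discriminant: 120² − 4·2231 = 14400 − 8924 = 5476; √5476 = 74.
q = (120 − 74)/2 = 23, p = (120 + 74)/2 = 97.
Check: 23 · 97 = 2231.

97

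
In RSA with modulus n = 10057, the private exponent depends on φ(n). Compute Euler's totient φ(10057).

9856

Factor: 10057 = 89 · 113.
φ(10057) = (89−1) · (113−1) = 88 · 112 = 9856.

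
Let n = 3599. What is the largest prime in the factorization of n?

3599 = 59 · 61
61 is prime.
So 3599 = 59 · 61; the largest prime factor is 61.

61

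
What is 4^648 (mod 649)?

4^1 ≡ 4 (mod 649)
4^2 ≡ 4^2 = 16 ≡ 16 (mod 649)
4^4 ≡ 16^2 = 256 ≡ 256 (mod 649)
4^8 ≡ 256^2 = 65536 ≡ 636 (mod 649)
4^16 ≡ 636^2 = 404496 ≡ 169 (mod 649)
4^32 ≡ 169^2 = 28561 ≡ 5 (mod 649)
4^64 ≡ 5^2 = 25 ≡ 25 (mod 649)
4^128 ≡ 25^2 = 625 ≡ 625 (mod 649)
4^256 ≡ 625^2 = 390625 ≡ 576 (mod 649)
4^512 ≡ 576^2 = 331776 ≡ 137 (mod 649)
648 = 512 + 128 + 8 in binary powers of 2.
So 4^648 ≡ 137 · 625 · 636 ≡ 559 (mod 649).
Since 559 ≠ 1, base 4 is a Fermat witness: 649 is composite.

559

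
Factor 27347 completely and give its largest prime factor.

41

27347 = 23 · 1189
1189 = 29 · 41
41 is prime.
So 27347 = 23 · 29 · 41; the largest prime factor is 41.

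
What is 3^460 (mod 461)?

3^1 ≡ 3 (mod 461)
3^2 ≡ 3^2 = 9 ≡ 9 (mod 461)
3^4 ≡ 9^2 = 81 ≡ 81 (mod 461)
3^8 ≡ 81^2 = 6561 ≡ 107 (mod 461)
3^16 ≡ 107^2 = 11449 ≡ 385 (mod 461)
3^32 ≡ 385^2 = 148225 ≡ 244 (mod 461)
3^64 ≡ 244^2 = 59536 ≡ 67 (mod 461)
3^128 ≡ 67^2 = 4489 ≡ 340 (mod 461)
3^256 ≡ 340^2 = 115600 ≡ 350 (mod 461)
460 = 256 + 128 + 64 + 8 + 4 in binary powers of 2.
So 3^460 ≡ 350 · 340 · 67 · 107 · 81 ≡ 1 (mod 461).
Since the result is 1, base 3 gives no evidence that 461 is composite.

1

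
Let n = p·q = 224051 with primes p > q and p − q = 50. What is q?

Since p = q + 50, we have 224051 = q(q + 50), so q² + 50q − 224051 = 0.
Discriminant: 50² + 4·224051 = 2500 + 896204 = 898704; √898704 = 948.
q = (−50 + 948)/2 = 449, and p = q + 50 = 499.
Check: 449 · 499 = 224051.

449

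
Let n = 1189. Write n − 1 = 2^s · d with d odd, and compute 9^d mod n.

91

1189 − 1 = 1188 = 2^2 · 297, so d = 297.
9^1 ≡ 9 (mod 1189)
9^2 ≡ 9^2 = 81 ≡ 81 (mod 1189)
9^4 ≡ 81^2 = 6561 ≡ 616 (mod 1189)
9^8 ≡ 616^2 = 379456 ≡ 165 (mod 1189)
9^16 ≡ 165^2 = 27225 ≡ 1067 (mod 1189)
9^32 ≡ 1067^2 = 1138489 ≡ 616 (mod 1189)
9^64 ≡ 616^2 = 379456 ≡ 165 (mod 1189)
9^128 ≡ 165^2 = 27225 ≡ 1067 (mod 1189)
9^256 ≡ 1067^2 = 1138489 ≡ 616 (mod 1189)
297 = 256 + 32 + 8 + 1 in binary powers of 2.
So 9^297 ≡ 616 · 616 · 165 · 9 ≡ 91 (mod 1189).
Squaring chain: 91 → 1147; never reaches −1, so base 9 is a Miller–Rabin witness that 1189 is composite.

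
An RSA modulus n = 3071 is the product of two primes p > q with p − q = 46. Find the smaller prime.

Since p = q + 46, we have 3071 = q(q + 46), so q² + 46q − 3071 = 0.
Discriminant: 46² + 4·3071 = 2116 + 12284 = 14400; √14400 = 120.
q = (−46 + 120)/2 = 37, and p = q + 46 = 83.
Check: 37 · 83 = 3071.

37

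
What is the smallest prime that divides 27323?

27323 is odd.
Digit sum 17, not divisible by 3.
Ends in 3: not divisible by 5.
7: 27323 = 7·3903 + 2
11: 27323 = 11·2483 + 10
13: 27323 = 13·2101 + 10
17: 27323 = 17·1607 + 4
19: 27323 = 19·1438 + 1
23: 27323 = 23·1187 + 22
29: 27323 = 29·942 + 5
31: 27323 = 31·881 + 12
37: 27323 = 37·738 + 17
41: 27323 = 41·666 + 17
43: 27323 = 43·635 + 18
47: 27323 = 47·581 + 16
53: 27323 = 53·515 + 28
59: 27323 = 59·463 + 6
61: 27323 = 61·447 + 56
67: 27323 = 67·407 + 54
71: 27323 = 71·384 + 59
73: 27323 = 73·374 + 21
79: 27323 = 79·345 + 68
83: 27323 = 83·329 + 16
89: 27323 = 89·307

89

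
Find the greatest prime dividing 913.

83

913 = 11 · 83
83 is prime.
So 913 = 11 · 83; the largest prime factor is 83.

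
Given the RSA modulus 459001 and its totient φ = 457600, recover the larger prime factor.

881

φ(n) = (p−1)(q−1) = n − (p+q) + 1, so p + q = 459001 − 457600 + 1 = 1402.
p and q are the roots of t² − 1402t + 459001 = 0.
Discriminant: 1402² − 4·459001 = 1965604 − 1836004 = 129600; √129600 = 360.
q = (1402 − 360)/2 = 521, p = (1402 + 360)/2 = 881.
Check: 521 · 881 = 459001.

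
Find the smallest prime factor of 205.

205 is odd.
Digit sum 7, not divisible by 3.
Ends in 5: divisible by 5.

5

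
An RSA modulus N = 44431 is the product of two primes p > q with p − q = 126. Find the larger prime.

Since p = q + 126, we have 44431 = q(q + 126), so q² + 126q − 44431 = 0.
Discriminant: 126² + 4·44431 = 15876 + 177724 = 193600; √193600 = 440.
q = (−126 + 440)/2 = 157, and p = q + 126 = 283.
Check: 157 · 283 = 44431.

283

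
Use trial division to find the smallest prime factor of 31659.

31659 is odd.
Digit sum 24, divisible by 3.

3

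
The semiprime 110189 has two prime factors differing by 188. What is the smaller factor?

251

Since p = q + 188, we have 110189 = q(q + 188), so q² + 188q − 110189 = 0.
Discriminant: 188² + 4·110189 = 35344 + 440756 = 476100; √476100 = 690.
q = (−188 + 690)/2 = 251, and p = q + 188 = 439.
Check: 251 · 439 = 110189.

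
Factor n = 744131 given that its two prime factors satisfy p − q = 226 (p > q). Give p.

983

Since p = q + 226, we have 744131 = q(q + 226), so q² + 226q − 744131 = 0.
Discriminant: 226² + 4·744131 = 51076 + 2976524 = 3027600; √3027600 = 1740.
q = (−226 + 1740)/2 = 757, and p = q + 226 = 983.
Check: 757 · 983 = 744131.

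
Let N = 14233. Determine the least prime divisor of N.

14233 is odd.
Digit sum 13, not divisible by 3.
Ends in 3: not divisible by 5.
7: 14233 = 7·2033 + 2
11: 14233 = 11·1293 + 10
13: 14233 = 13·1094 + 11
17: 14233 = 17·837 + 4
19: 14233 = 19·749 + 2
23: 14233 = 23·618 + 19
29: 14233 = 29·490 + 23
31: 14233 = 31·459 + 4
37: 14233 = 37·384 + 25
41: 14233 = 41·347 + 6
43: 14233 = 43·331

43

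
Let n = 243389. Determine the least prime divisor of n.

243389 is odd.
Digit sum 29, not divisible by 3.
Ends in 9: not divisible by 5.
7: 243389 = 7·34769 + 6
11: 243389 = 11·22126 + 3
13: 243389 = 13·18722 + 3
17: 243389 = 17·14317

17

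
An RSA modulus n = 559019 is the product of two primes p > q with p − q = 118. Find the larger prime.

809

Since p = q + 118, we have 559019 = q(q + 118), so q² + 118q − 559019 = 0.
Discriminant: 118² + 4·559019 = 13924 + 2236076 = 2250000; √2250000 = 1500.
q = (−118 + 1500)/2 = 691, and p = q + 118 = 809.
Check: 691 · 809 = 559019.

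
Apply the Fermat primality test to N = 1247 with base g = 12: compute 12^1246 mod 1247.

12^1 ≡ 12 (mod 1247)
12^2 ≡ 12^2 = 144 ≡ 144 (mod 1247)
12^4 ≡ 144^2 = 20736 ≡ 784 (mod 1247)
12^8 ≡ 784^2 = 614656 ≡ 1132 (mod 1247)
12^16 ≡ 1132^2 = 1281424 ≡ 755 (mod 1247)
12^32 ≡ 755^2 = 570025 ≡ 146 (mod 1247)
12^64 ≡ 146^2 = 21316 ≡ 117 (mod 1247)
12^128 ≡ 117^2 = 13689 ≡ 1219 (mod 1247)
12^256 ≡ 1219^2 = 1485961 ≡ 784 (mod 1247)
12^512 ≡ 784^2 = 614656 ≡ 1132 (mod 1247)
12^1024 ≡ 1132^2 = 1281424 ≡ 755 (mod 1247)
1246 = 1024 + 128 + 64 + 16 + 8 + 4 + 2 in binary powers of 2.
So 12^1246 ≡ 755 · 1219 · 117 · 755 · 1132 · 784 · 144 ≡ 608 (mod 1247).
Since 608 ≠ 1, base 12 is a Fermat witness: 1247 is composite.

608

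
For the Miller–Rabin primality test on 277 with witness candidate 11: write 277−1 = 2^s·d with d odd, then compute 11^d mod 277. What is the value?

277 − 1 = 276 = 2^2 · 69, so d = 69.
11^1 ≡ 11 (mod 277)
11^2 ≡ 11^2 = 121 ≡ 121 (mod 277)
11^4 ≡ 121^2 = 14641 ≡ 237 (mod 277)
11^8 ≡ 237^2 = 56169 ≡ 215 (mod 277)
11^16 ≡ 215^2 = 46225 ≡ 243 (mod 277)
11^32 ≡ 243^2 = 59049 ≡ 48 (mod 277)
11^64 ≡ 48^2 = 2304 ≡ 88 (mod 277)
69 = 64 + 4 + 1 in binary powers of 2.
So 11^69 ≡ 88 · 237 · 11 ≡ 60 (mod 277).
Squaring chain: 60 → 276; reaches −1, so base 11 does not prove 277 composite.

60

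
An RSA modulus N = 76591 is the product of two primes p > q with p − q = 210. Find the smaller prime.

191

Since p = q + 210, we have 76591 = q(q + 210), so q² + 210q − 76591 = 0.
Discriminant: 210² + 4·76591 = 44100 + 306364 = 350464; √350464 = 592.
q = (−210 + 592)/2 = 191, and p = q + 210 = 401.
Check: 191 · 401 = 76591.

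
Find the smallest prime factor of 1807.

1807 is odd.
Digit sum 16, not divisible by 3.
Ends in 7: not divisible by 5.
7: 1807 = 7·258 + 1
11: 1807 = 11·164 + 3
13: 1807 = 13·139

13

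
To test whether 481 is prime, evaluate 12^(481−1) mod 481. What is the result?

248

12^1 ≡ 12 (mod 481)
12^2 ≡ 12^2 = 144 ≡ 144 (mod 481)
12^4 ≡ 144^2 = 20736 ≡ 53 (mod 481)
12^8 ≡ 53^2 = 2809 ≡ 404 (mod 481)
12^16 ≡ 404^2 = 163216 ≡ 157 (mod 481)
12^32 ≡ 157^2 = 24649 ≡ 118 (mod 481)
12^64 ≡ 118^2 = 13924 ≡ 456 (mod 481)
12^128 ≡ 456^2 = 207936 ≡ 144 (mod 481)
12^256 ≡ 144^2 = 20736 ≡ 53 (mod 481)
480 = 256 + 128 + 64 + 32 in binary powers of 2.
So 12^480 ≡ 53 · 144 · 456 · 118 ≡ 248 (mod 481).
Since 248 ≠ 1, base 12 is a Fermat witness: 481 is composite.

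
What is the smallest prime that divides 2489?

19

2489 is odd.
Digit sum 23, not divisible by 3.
Ends in 9: not divisible by 5.
7: 2489 = 7·355 + 4
11: 2489 = 11·226 + 3
13: 2489 = 13·191 + 6
17: 2489 = 17·146 + 7
19: 2489 = 19·131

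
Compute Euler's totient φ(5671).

Factor: 5671 = 53 · 107.
φ(5671) = (53−1) · (107−1) = 52 · 106 = 5512.

5512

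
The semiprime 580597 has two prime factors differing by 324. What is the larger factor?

Since p = q + 324, we have 580597 = q(q + 324), so q² + 324q − 580597 = 0.
Discriminant: 324² + 4·580597 = 104976 + 2322388 = 2427364; √2427364 = 1558.
q = (−324 + 1558)/2 = 617, and p = q + 324 = 941.
Check: 617 · 941 = 580597.

941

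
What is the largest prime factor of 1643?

53

1643 = 31 · 53
53 is prime.
So 1643 = 31 · 53; the largest prime factor is 53.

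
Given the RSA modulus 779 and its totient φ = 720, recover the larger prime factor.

φ(n) = (p−1)(q−1) = n − (p+q) + 1, so p + q = 779 − 720 + 1 = 60.
p and q are the roots of t² − 60t + 779 = 0.
Discriminant: 60² − 4·779 = 3600 − 3116 = 484; √484 = 22.
q = (60 − 22)/2 = 19, p = (60 + 22)/2 = 41.
Check: 19 · 41 = 779.

41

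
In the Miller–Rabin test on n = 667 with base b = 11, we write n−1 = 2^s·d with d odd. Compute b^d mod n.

667 − 1 = 666 = 2^1 · 333, so d = 333.
11^1 ≡ 11 (mod 667)
11^2 ≡ 11^2 = 121 ≡ 121 (mod 667)
11^4 ≡ 121^2 = 14641 ≡ 634 (mod 667)
11^8 ≡ 634^2 = 401956 ≡ 422 (mod 667)
11^16 ≡ 422^2 = 178084 ≡ 662 (mod 667)
11^32 ≡ 662^2 = 438244 ≡ 25 (mod 667)
11^64 ≡ 25^2 = 625 ≡ 625 (mod 667)
11^128 ≡ 625^2 = 390625 ≡ 430 (mod 667)
11^256 ≡ 430^2 = 184900 ≡ 141 (mod 667)
333 = 256 + 64 + 8 + 4 + 1 in binary powers of 2.
So 11^333 ≡ 141 · 625 · 422 · 634 · 11 ≡ 135 (mod 667).
Squaring chain: 135; never reaches −1, so base 11 is a Miller–Rabin witness that 667 is composite.

135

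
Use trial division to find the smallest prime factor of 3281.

3281 is odd.
Digit sum 14, not divisible by 3.
Ends in 1: not divisible by 5.
7: 3281 = 7·468 + 5
11: 3281 = 11·298 + 3
13: 3281 = 13·252 + 5
17: 3281 = 17·193

17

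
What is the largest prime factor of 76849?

76849 = 31 · 2479
2479 = 37 · 67
67 is prime.
So 76849 = 31 · 37 · 67; the largest prime factor is 67.

67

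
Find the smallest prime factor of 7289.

7289 is odd.
Digit sum 26, not divisible by 3.
Ends in 9: not divisible by 5.
7: 7289 = 7·1041 + 2
11: 7289 = 11·662 + 7
13: 7289 = 13·560 + 9
17: 7289 = 17·428 + 13
19: 7289 = 19·383 + 12
23: 7289 = 23·316 + 21
29: 7289 = 29·251 + 10
31: 7289 = 31·235 + 4
37: 7289 = 37·197

37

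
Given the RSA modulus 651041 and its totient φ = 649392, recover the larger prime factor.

φ(n) = (p−1)(q−1) = n − (p+q) + 1, so p + q = 651041 − 649392 + 1 = 1650.
p and q are the roots of t² − 1650t + 651041 = 0.
Discriminant: 1650² − 4·651041 = 2722500 − 2604164 = 118336; √118336 = 344.
q = (1650 − 344)/2 = 653, p = (1650 + 344)/2 = 997.
Check: 653 · 997 = 651041.

997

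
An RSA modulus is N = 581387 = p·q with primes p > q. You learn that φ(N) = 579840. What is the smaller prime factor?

φ(n) = (p−1)(q−1) = n − (p+q) + 1, so p + q = 581387 − 579840 + 1 = 1548.
p and q are the roots of t² − 1548t + 581387 = 0.
Discriminant: 1548² − 4·581387 = 2396304 − 2325548 = 70756; √70756 = 266.
q = (1548 − 266)/2 = 641, p = (1548 + 266)/2 = 907.
Check: 641 · 907 = 581387.

641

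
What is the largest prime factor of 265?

53

265 = 5 · 53
53 is prime.
So 265 = 5 · 53; the largest prime factor is 53.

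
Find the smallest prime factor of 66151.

83

66151 is odd.
Digit sum 19, not divisible by 3.
Ends in 1: not divisible by 5.
7: 66151 = 7·9450 + 1
11: 66151 = 11·6013 + 8
13: 66151 = 13·5088 + 7
17: 66151 = 17·3891 + 4
19: 66151 = 19·3481 + 12
23: 66151 = 23·2876 + 3
29: 66151 = 29·2281 + 2
31: 66151 = 31·2133 + 28
37: 66151 = 37·1787 + 32
41: 66151 = 41·1613 + 18
43: 66151 = 43·1538 + 17
47: 66151 = 47·1407 + 22
53: 66151 = 53·1248 + 7
59: 66151 = 59·1121 + 12
61: 66151 = 61·1084 + 27
67: 66151 = 67·987 + 22
71: 66151 = 71·931 + 50
73: 66151 = 73·906 + 13
79: 66151 = 79·837 + 28
83: 66151 = 83·797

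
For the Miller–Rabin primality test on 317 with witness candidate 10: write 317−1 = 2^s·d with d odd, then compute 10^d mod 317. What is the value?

1

317 − 1 = 316 = 2^2 · 79, so d = 79.
10^1 ≡ 10 (mod 317)
10^2 ≡ 10^2 = 100 ≡ 100 (mod 317)
10^4 ≡ 100^2 = 10000 ≡ 173 (mod 317)
10^8 ≡ 173^2 = 29929 ≡ 131 (mod 317)
10^16 ≡ 131^2 = 17161 ≡ 43 (mod 317)
10^32 ≡ 43^2 = 1849 ≡ 264 (mod 317)
10^64 ≡ 264^2 = 69696 ≡ 273 (mod 317)
79 = 64 + 8 + 4 + 2 + 1 in binary powers of 2.
So 10^79 ≡ 273 · 131 · 173 · 100 · 10 ≡ 1 (mod 317).
Since 10^d ≡ 1 (mod 317), base 10 does not prove 317 composite.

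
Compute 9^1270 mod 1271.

9^1 ≡ 9 (mod 1271)
9^2 ≡ 9^2 = 81 ≡ 81 (mod 1271)
9^4 ≡ 81^2 = 6561 ≡ 206 (mod 1271)
9^8 ≡ 206^2 = 42436 ≡ 493 (mod 1271)
9^16 ≡ 493^2 = 243049 ≡ 288 (mod 1271)
9^32 ≡ 288^2 = 82944 ≡ 329 (mod 1271)
9^64 ≡ 329^2 = 108241 ≡ 206 (mod 1271)
9^128 ≡ 206^2 = 42436 ≡ 493 (mod 1271)
9^256 ≡ 493^2 = 243049 ≡ 288 (mod 1271)
9^512 ≡ 288^2 = 82944 ≡ 329 (mod 1271)
9^1024 ≡ 329^2 = 108241 ≡ 206 (mod 1271)
1270 = 1024 + 128 + 64 + 32 + 16 + 4 + 2 in binary powers of 2.
So 9^1270 ≡ 206 · 493 · 206 · 329 · 288 · 206 · 81 ≡ 532 (mod 1271).
Since 532 ≠ 1, base 9 is a Fermat witness: 1271 is composite.

532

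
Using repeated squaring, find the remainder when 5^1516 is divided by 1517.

5^1 ≡ 5 (mod 1517)
5^2 ≡ 5^2 = 25 ≡ 25 (mod 1517)
5^4 ≡ 25^2 = 625 ≡ 625 (mod 1517)
5^8 ≡ 625^2 = 390625 ≡ 756 (mod 1517)
5^16 ≡ 756^2 = 571536 ≡ 1144 (mod 1517)
5^32 ≡ 1144^2 = 1308736 ≡ 1082 (mod 1517)
5^64 ≡ 1082^2 = 1170724 ≡ 1117 (mod 1517)
5^128 ≡ 1117^2 = 1247689 ≡ 715 (mod 1517)
5^256 ≡ 715^2 = 511225 ≡ 1513 (mod 1517)
5^512 ≡ 1513^2 = 2289169 ≡ 16 (mod 1517)
5^1024 ≡ 16^2 = 256 ≡ 256 (mod 1517)
1516 = 1024 + 256 + 128 + 64 + 32 + 8 + 4 in binary powers of 2.
So 5^1516 ≡ 256 · 1513 · 715 · 1117 · 1082 · 756 · 625 ≡ 1513 (mod 1517).
Since 1513 ≠ 1, base 5 is a Fermat witness: 1517 is composite.

1513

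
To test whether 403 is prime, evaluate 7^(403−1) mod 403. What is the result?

233

7^1 ≡ 7 (mod 403)
7^2 ≡ 7^2 = 49 ≡ 49 (mod 403)
7^4 ≡ 49^2 = 2401 ≡ 386 (mod 403)
7^8 ≡ 386^2 = 148996 ≡ 289 (mod 403)
7^16 ≡ 289^2 = 83521 ≡ 100 (mod 403)
7^32 ≡ 100^2 = 10000 ≡ 328 (mod 403)
7^64 ≡ 328^2 = 107584 ≡ 386 (mod 403)
7^128 ≡ 386^2 = 148996 ≡ 289 (mod 403)
7^256 ≡ 289^2 = 83521 ≡ 100 (mod 403)
402 = 256 + 128 + 16 + 2 in binary powers of 2.
So 7^402 ≡ 100 · 289 · 100 · 49 ≡ 233 (mod 403).
Since 233 ≠ 1, base 7 is a Fermat witness: 403 is composite.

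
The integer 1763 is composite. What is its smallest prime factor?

41

1763 is odd.
Digit sum 17, not divisible by 3.
Ends in 3: not divisible by 5.
7: 1763 = 7·251 + 6
11: 1763 = 11·160 + 3
13: 1763 = 13·135 + 8
17: 1763 = 17·103 + 12
19: 1763 = 19·92 + 15
23: 1763 = 23·76 + 15
29: 1763 = 29·60 + 23
31: 1763 = 31·56 + 27
37: 1763 = 37·47 + 24
41: 1763 = 41·43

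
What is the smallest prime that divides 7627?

7627 is odd.
Digit sum 22, not divisible by 3.
Ends in 7: not divisible by 5.
7: 7627 = 7·1089 + 4
11: 7627 = 11·693 + 4
13: 7627 = 13·586 + 9
17: 7627 = 17·448 + 11
19: 7627 = 19·401 + 8
23: 7627 = 23·331 + 14
29: 7627 = 29·263

29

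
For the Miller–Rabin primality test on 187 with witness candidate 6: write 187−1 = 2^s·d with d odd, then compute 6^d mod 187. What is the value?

187 − 1 = 186 = 2^1 · 93, so d = 93.
6^1 ≡ 6 (mod 187)
6^2 ≡ 6^2 = 36 ≡ 36 (mod 187)
6^4 ≡ 36^2 = 1296 ≡ 174 (mod 187)
6^8 ≡ 174^2 = 30276 ≡ 169 (mod 187)
6^16 ≡ 169^2 = 28561 ≡ 137 (mod 187)
6^32 ≡ 137^2 = 18769 ≡ 69 (mod 187)
6^64 ≡ 69^2 = 4761 ≡ 86 (mod 187)
93 = 64 + 16 + 8 + 4 + 1 in binary powers of 2.
So 6^93 ≡ 86 · 137 · 169 · 174 · 6 ≡ 95 (mod 187).
Squaring chain: 95; never reaches −1, so base 6 is a Miller–Rabin witness that 187 is composite.

95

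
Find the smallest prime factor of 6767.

67

6767 is odd.
Digit sum 26, not divisible by 3.
Ends in 7: not divisible by 5.
7: 6767 = 7·966 + 5
11: 6767 = 11·615 + 2
13: 6767 = 13·520 + 7
17: 6767 = 17·398 + 1
19: 6767 = 19·356 + 3
23: 6767 = 23·294 + 5
29: 6767 = 29·233 + 10
31: 6767 = 31·218 + 9
37: 6767 = 37·182 + 33
41: 6767 = 41·165 + 2
43: 6767 = 43·157 + 16
47: 6767 = 47·143 + 46
53: 6767 = 53·127 + 36
59: 6767 = 59·114 + 41
61: 6767 = 61·110 + 57
67: 6767 = 67·101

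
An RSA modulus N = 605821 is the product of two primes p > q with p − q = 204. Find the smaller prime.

683

Since p = q + 204, we have 605821 = q(q + 204), so q² + 204q − 605821 = 0.
Discriminant: 204² + 4·605821 = 41616 + 2423284 = 2464900; √2464900 = 1570.
q = (−204 + 1570)/2 = 683, and p = q + 204 = 887.
Check: 683 · 887 = 605821.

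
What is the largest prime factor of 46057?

79

46057 = 11 · 4187
4187 = 53 · 79
79 is prime.
So 46057 = 11 · 53 · 79; the largest prime factor is 79.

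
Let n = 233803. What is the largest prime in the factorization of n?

89

233803 = 37 · 6319
6319 = 71 · 89
89 is prime.
So 233803 = 37 · 71 · 89; the largest prime factor is 89.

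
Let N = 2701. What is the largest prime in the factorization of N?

73

2701 = 37 · 73
73 is prime.
So 2701 = 37 · 73; the largest prime factor is 73.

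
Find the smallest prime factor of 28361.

79

28361 is odd.
Digit sum 20, not divisible by 3.
Ends in 1: not divisible by 5.
7: 28361 = 7·4051 + 4
11: 28361 = 11·2578 + 3
13: 28361 = 13·2181 + 8
17: 28361 = 17·1668 + 5
19: 28361 = 19·1492 + 13
23: 28361 = 23·1233 + 2
29: 28361 = 29·977 + 28
31: 28361 = 31·914 + 27
37: 28361 = 37·766 + 19
41: 28361 = 41·691 + 30
43: 28361 = 43·659 + 24
47: 28361 = 47·603 + 20
53: 28361 = 53·535 + 6
59: 28361 = 59·480 + 41
61: 28361 = 61·464 + 57
67: 28361 = 67·423 + 20
71: 28361 = 71·399 + 32
73: 28361 = 73·388 + 37
79: 28361 = 79·359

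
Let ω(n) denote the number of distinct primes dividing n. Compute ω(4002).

4

4002 = 2 · 2001
2001 = 3 · 667
667 = 23 · 29
4002 = 2 · 3 · 23 · 29, which has 4 distinct prime factors.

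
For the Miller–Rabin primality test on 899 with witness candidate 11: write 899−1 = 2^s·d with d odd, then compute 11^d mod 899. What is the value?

899 − 1 = 898 = 2^1 · 449, so d = 449.
11^1 ≡ 11 (mod 899)
11^2 ≡ 11^2 = 121 ≡ 121 (mod 899)
11^4 ≡ 121^2 = 14641 ≡ 257 (mod 899)
11^8 ≡ 257^2 = 66049 ≡ 422 (mod 899)
11^16 ≡ 422^2 = 178084 ≡ 82 (mod 899)
11^32 ≡ 82^2 = 6724 ≡ 431 (mod 899)
11^64 ≡ 431^2 = 185761 ≡ 567 (mod 899)
11^128 ≡ 567^2 = 321489 ≡ 546 (mod 899)
11^256 ≡ 546^2 = 298116 ≡ 547 (mod 899)
449 = 256 + 128 + 64 + 1 in binary powers of 2.
So 11^449 ≡ 547 · 546 · 567 · 11 ≡ 823 (mod 899).
Squaring chain: 823; never reaches −1, so base 11 is a Miller–Rabin witness that 899 is composite.

823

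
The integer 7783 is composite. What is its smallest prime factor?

7783 is odd.
Digit sum 25, not divisible by 3.
Ends in 3: not divisible by 5.
7: 7783 = 7·1111 + 6
11: 7783 = 11·707 + 6
13: 7783 = 13·598 + 9
17: 7783 = 17·457 + 14
19: 7783 = 19·409 + 12
23: 7783 = 23·338 + 9
29: 7783 = 29·268 + 11
31: 7783 = 31·251 + 2
37: 7783 = 37·210 + 13
41: 7783 = 41·189 + 34
43: 7783 = 43·181

43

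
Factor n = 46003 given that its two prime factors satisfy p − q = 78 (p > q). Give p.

Since p = q + 78, we have 46003 = q(q + 78), so q² + 78q − 46003 = 0.
Discriminant: 78² + 4·46003 = 6084 + 184012 = 190096; √190096 = 436.
q = (−78 + 436)/2 = 179, and p = q + 78 = 257.
Check: 179 · 257 = 46003.

257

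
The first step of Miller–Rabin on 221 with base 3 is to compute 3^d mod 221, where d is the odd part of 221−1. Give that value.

221 − 1 = 220 = 2^2 · 55, so d = 55.
3^1 ≡ 3 (mod 221)
3^2 ≡ 3^2 = 9 ≡ 9 (mod 221)
3^4 ≡ 9^2 = 81 ≡ 81 (mod 221)
3^8 ≡ 81^2 = 6561 ≡ 152 (mod 221)
3^16 ≡ 152^2 = 23104 ≡ 120 (mod 221)
3^32 ≡ 120^2 = 14400 ≡ 35 (mod 221)
55 = 32 + 16 + 4 + 2 + 1 in binary powers of 2.
So 3^55 ≡ 35 · 120 · 81 · 9 · 3 ≡ 198 (mod 221).
Squaring chain: 198 → 87; never reaches −1, so base 3 is a Miller–Rabin witness that 221 is composite.

198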